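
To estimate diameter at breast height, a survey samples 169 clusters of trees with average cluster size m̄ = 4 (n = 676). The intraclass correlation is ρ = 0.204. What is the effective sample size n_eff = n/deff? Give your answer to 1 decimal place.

deff = 1 + (4 − 1)·0.204 = 1 + 0.612 = 1.612.
n_eff = 676 / 1.612 = 419.4.

419.4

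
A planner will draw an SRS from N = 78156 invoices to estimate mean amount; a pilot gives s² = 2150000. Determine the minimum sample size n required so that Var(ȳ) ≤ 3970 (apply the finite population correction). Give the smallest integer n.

538

Without fpc, n₀ = s²/D = 2150000/3970 = 541.5617.
With fpc, (1 − n/N)·s²/n ≤ D requires n ≥ n₀/(1 + n₀/N) = 541.5617/(1 + 541.5617/78156) = 537.8349.
Rounding up, n = 538.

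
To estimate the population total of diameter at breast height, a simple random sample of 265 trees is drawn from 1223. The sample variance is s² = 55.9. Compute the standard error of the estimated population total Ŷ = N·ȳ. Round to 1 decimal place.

497.1

Var(Ŷ) = N²·Var(ȳ) = N²·(1 − n/N)·s²/n.
f = 265/1223 = 0.21668029; Var(ȳ) = 0.78331971·55.9/265 = 0.16523612.
Var(Ŷ) = 1223² · 0.16523612 = 247148.46.
SE(Ŷ) = √(247148.46) = 497.1.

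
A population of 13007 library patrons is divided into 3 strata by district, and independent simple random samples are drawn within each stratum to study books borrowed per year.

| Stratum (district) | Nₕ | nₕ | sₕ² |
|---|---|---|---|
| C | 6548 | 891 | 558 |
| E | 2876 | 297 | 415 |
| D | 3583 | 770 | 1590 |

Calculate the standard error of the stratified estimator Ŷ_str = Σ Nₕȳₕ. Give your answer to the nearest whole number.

7374

Var(Ŷ_str) = Σₕ Nₕ²(1 − fₕ)sₕ²/nₕ.
C: 6548²·(1 − 891/6548)·558/891 = 2.3198043 × 10^7.
E: 2876²·(1 − 297/2876)·415/297 = 1.0364107 × 10^7.
D: 3583²·(1 − 770/3583)·1590/770 = 2.0812437 × 10^7.
Sum = 5.4374587 × 10^7.
SE = √(5.4374587 × 10^7) = 7374.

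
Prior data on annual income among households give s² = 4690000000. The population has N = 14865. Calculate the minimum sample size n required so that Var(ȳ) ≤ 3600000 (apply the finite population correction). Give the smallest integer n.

Without fpc, n₀ = s²/D = 4690000000/3600000 = 1302.7778.
With fpc, (1 − n/N)·s²/n ≤ D requires n ≥ n₀/(1 + n₀/N) = 1302.7778/(1 + 1302.7778/14865) = 1197.8017.
Rounding up, n = 1198.

1198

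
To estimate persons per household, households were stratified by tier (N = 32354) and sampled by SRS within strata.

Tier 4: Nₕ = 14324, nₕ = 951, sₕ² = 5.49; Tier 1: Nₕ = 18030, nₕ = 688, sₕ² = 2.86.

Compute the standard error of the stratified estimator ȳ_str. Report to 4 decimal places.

0.0479

Var(ȳ_str) = Σₕ Wₕ²(1 − fₕ)sₕ²/nₕ with Wₕ = Nₕ/N, N = 32354.
Tier 4: Wₕ = 0.44272733; term = 0.44272733²·(1 − 0.06639207)·5.49/951 = 0.0010564015.
Tier 1: Wₕ = 0.55727267; term = 0.55727267²·(1 − 0.03815862)·2.86/688 = 0.0012416996.
Sum = 0.0022981011.
SE = √(0.0022981011) = 0.0479.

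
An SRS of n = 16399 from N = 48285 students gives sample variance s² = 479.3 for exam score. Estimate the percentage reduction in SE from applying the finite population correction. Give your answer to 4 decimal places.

f = n/N = 16399/48285 = 0.33962928.
SE_no-fpc = √(s²/n) = 0.17096021; SE_fpc = √((1−f)s²/n) = 0.13892773.
Ratio = √(1−f) = 0.81263197. Reduction = 100·(1 − 0.81263197) = 18.7368%.

18.7368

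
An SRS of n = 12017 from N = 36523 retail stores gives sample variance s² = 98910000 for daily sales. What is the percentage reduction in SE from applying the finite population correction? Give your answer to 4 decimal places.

18.0870

f = n/N = 12017/36523 = 0.32902555.
SE_no-fpc = √(s²/n) = 90.723975; SE_fpc = √((1−f)s²/n) = 74.314757.
Ratio = √(1−f) = 0.81913030. Reduction = 100·(1 − 0.81913030) = 18.0870%.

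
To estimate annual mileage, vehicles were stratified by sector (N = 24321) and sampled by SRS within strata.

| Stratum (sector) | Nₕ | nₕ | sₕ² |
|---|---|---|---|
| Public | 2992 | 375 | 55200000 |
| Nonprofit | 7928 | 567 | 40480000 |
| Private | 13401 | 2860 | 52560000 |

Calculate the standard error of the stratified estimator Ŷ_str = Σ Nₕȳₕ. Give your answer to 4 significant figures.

Var(Ŷ_str) = Σₕ Nₕ²(1 − fₕ)sₕ²/nₕ.
Public: 2992²·(1 − 375/2992)·55200000/375 = 1.1525854 × 10^12.
Nonprofit: 7928²·(1 − 567/7928)·40480000/567 = 4.1663707 × 10^12.
Private: 13401²·(1 − 2860/13401)·52560000/2860 = 2.5960219 × 10^12.
Sum = 7.914978 × 10^12.
SE = √(7.914978 × 10^12) = 2.813 × 10^6.

2.813 × 10^6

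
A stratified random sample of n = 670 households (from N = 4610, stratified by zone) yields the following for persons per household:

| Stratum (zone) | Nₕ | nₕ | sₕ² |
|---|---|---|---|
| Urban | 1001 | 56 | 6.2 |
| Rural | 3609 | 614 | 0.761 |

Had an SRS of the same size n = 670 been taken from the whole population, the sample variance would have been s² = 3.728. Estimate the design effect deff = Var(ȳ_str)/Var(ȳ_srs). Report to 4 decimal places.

1.1688

Var(ȳ_str) = Σ Wₕ²(1−fₕ)sₕ²/nₕ with Wₕ = Nₕ/4610:
  Urban: (1001/4610)²·(1−56/1001)·6.2/56 = 0.0049279659
  Rural: (3609/4610)²·(1−614/3609)·0.761/614 = 6.3037378 × 10^-4
  → Var(ȳ_str) = 0.0055583397.
Var(ȳ_srs) = (1 − 670/4610)·3.728/670 = 0.0047555023.
deff = 0.0055583397 / 0.0047555023 = 1.1688.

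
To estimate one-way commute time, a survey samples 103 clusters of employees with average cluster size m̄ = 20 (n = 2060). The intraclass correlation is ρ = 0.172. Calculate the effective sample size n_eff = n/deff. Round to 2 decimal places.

482.66

deff = 1 + (20 − 1)·0.172 = 1 + 3.268 = 4.268.
n_eff = 2060 / 4.268 = 482.66.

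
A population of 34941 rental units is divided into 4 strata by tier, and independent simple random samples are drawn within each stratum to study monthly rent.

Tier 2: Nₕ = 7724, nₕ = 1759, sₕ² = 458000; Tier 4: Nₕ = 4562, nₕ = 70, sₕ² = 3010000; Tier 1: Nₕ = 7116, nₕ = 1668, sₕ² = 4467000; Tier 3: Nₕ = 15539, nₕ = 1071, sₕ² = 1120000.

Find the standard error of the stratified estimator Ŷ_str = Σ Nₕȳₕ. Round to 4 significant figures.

1.110 × 10^6

Var(Ŷ_str) = Σₕ Nₕ²(1 − fₕ)sₕ²/nₕ.
Tier 2: 7724²·(1 − 1759/7724)·458000/1759 = 1.1996439 × 10^10.
Tier 4: 4562²·(1 − 70/4562)·3010000/70 = 8.8117767 × 10^11.
Tier 1: 7116²·(1 − 1668/7116)·4467000/1668 = 1.0382285 × 10^11.
Tier 3: 15539²·(1 − 1071/15539)·1120000/1071 = 2.3510405 × 10^11.
Sum = 1.232101 × 10^12.
SE = √(1.232101 × 10^12) = 1.110 × 10^6.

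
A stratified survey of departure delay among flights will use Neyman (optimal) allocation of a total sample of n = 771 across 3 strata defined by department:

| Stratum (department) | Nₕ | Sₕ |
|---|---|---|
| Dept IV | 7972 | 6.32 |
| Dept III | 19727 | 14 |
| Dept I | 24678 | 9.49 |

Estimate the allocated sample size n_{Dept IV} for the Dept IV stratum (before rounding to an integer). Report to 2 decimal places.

69.27

Neyman allocation: nₕ = n·NₕSₕ / Σⱼ NⱼSⱼ.
Σ NⱼSⱼ = 7972·6.32 + 19727·14 + 24678·9.49 = 560755.26.
n_{Dept IV} = 771·7972·6.32 / 560755.26 = 69.27.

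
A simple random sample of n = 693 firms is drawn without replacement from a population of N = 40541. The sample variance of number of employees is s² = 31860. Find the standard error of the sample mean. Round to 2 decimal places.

6.72

Under SRS without replacement, Var(ȳ) = (1 − f)·s²/n with f = n/N = 693/40541 = 0.01709381.
Var(ȳ) = (1 − 0.01709381)·31860/693 = 0.98290619·45.974026 = 45.188155.
SE(ȳ) = √(45.188155) = 6.72.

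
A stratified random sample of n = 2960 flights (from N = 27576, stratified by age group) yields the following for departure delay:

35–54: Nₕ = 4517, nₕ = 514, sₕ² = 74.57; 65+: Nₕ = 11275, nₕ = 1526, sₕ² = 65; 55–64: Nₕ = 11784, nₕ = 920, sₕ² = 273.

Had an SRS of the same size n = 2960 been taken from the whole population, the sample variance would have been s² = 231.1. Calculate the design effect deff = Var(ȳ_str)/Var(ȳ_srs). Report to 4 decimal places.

Var(ȳ_str) = Σ Wₕ²(1−fₕ)sₕ²/nₕ with Wₕ = Nₕ/27576:
  35–54: (4517/27576)²·(1−514/4517)·74.57/514 = 0.0034496431
  65+: (11275/27576)²·(1−1526/11275)·65/1526 = 0.0061570532
  55–64: (11784/27576)²·(1−920/11784)·273/920 = 0.049956818
  → Var(ȳ_str) = 0.059563514.
Var(ȳ_srs) = (1 − 2960/27576)·231.1/2960 = 0.069693849.
deff = 0.059563514 / 0.069693849 = 0.8546.

0.8546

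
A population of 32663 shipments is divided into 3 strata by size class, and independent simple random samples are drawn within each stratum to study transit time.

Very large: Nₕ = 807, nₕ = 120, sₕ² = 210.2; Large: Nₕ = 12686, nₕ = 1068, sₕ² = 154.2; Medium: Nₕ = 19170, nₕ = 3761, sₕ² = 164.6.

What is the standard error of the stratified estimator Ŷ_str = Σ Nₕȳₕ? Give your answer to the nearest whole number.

5931

Var(Ŷ_str) = Σₕ Nₕ²(1 − fₕ)sₕ²/nₕ.
Very large: 807²·(1 − 120/807)·210.2/120 = 971139.77.
Large: 12686²·(1 − 1068/12686)·154.2/1068 = 2.1279881 × 10^7.
Medium: 19170²·(1 − 3761/19170)·164.6/3761 = 1.2927754 × 10^7.
Sum = 3.5178775 × 10^7.
SE = √(3.5178775 × 10^7) = 5931.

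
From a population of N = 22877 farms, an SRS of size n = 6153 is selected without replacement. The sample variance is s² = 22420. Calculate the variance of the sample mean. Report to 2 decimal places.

2.66

Under SRS without replacement, Var(ȳ) = (1 − f)·s²/n with f = n/N = 6153/22877 = 0.26896009.
Var(ȳ) = (1 − 0.26896009)·22420/6153 = 0.73103991·3.643751 = 2.6637274.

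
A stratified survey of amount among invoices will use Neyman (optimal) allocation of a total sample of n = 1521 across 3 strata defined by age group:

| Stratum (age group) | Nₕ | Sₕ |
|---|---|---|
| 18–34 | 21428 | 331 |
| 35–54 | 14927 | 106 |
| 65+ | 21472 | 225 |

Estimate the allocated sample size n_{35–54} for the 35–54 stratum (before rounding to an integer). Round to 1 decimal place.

Neyman allocation: nₕ = n·NₕSₕ / Σⱼ NⱼSⱼ.
Σ NⱼSⱼ = 21428·331 + 14927·106 + 21472·225 = 1.350613 × 10^7.
n_{35–54} = 1521·14927·106 / (1.350613 × 10^7) = 178.2.

178.2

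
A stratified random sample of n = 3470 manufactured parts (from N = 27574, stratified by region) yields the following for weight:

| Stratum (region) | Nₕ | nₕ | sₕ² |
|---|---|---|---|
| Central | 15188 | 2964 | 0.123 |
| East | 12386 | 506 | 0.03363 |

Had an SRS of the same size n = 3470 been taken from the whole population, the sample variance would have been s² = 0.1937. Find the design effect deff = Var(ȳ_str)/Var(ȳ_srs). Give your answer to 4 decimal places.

0.4713

Var(ȳ_str) = Σ Wₕ²(1−fₕ)sₕ²/nₕ with Wₕ = Nₕ/27574:
  Central: (15188/27574)²·(1−2964/15188)·0.123/2964 = 1.0133076 × 10^-5
  East: (12386/27574)²·(1−506/12386)·0.03363/506 = 1.2862469 × 10^-5
  → Var(ȳ_str) = 2.2995545 × 10^-5.
Var(ȳ_srs) = (1 − 3470/27574)·0.1937/3470 = 4.8796592 × 10^-5.
deff = (2.2995545 × 10^-5) / (4.8796592 × 10^-5) = 0.4713.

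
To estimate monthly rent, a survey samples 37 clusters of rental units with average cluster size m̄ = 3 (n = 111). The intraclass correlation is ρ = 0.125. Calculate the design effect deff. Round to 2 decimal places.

deff = 1 + (3 − 1)·0.125 = 1 + 0.25 = 1.25.

1.25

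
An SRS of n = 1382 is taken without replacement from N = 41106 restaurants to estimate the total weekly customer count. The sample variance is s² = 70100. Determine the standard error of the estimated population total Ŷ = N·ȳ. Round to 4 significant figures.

287800

Var(Ŷ) = N²·Var(ȳ) = N²·(1 − n/N)·s²/n.
f = 1382/41106 = 0.03362040; Var(ȳ) = 0.96637960·70100/1382 = 49.018242.
Var(Ŷ) = 41106² · 49.018242 = 8.2826282 × 10^10.
SE(Ŷ) = √(8.2826282 × 10^10) = 287800.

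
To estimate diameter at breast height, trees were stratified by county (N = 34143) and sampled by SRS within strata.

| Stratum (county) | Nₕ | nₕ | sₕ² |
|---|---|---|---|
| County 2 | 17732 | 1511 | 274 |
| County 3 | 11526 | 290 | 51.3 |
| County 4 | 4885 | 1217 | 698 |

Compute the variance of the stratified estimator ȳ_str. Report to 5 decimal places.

Var(ȳ_str) = Σₕ Wₕ²(1 − fₕ)sₕ²/nₕ with Wₕ = Nₕ/N, N = 34143.
County 2: Wₕ = 0.51934511; term = 0.51934511²·(1 − 0.08521317)·274/1511 = 0.044742278.
County 3: Wₕ = 0.33758018; term = 0.33758018²·(1 − 0.02516051)·51.3/290 = 0.019651982.
County 4: Wₕ = 0.14307472; term = 0.14307472²·(1 − 0.24912999)·698/1217 = 0.0088156712.
Sum = 0.073209931.

0.07321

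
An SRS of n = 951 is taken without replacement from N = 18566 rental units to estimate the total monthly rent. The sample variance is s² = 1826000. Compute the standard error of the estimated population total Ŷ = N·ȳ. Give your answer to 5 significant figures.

Var(Ŷ) = N²·Var(ȳ) = N²·(1 − n/N)·s²/n.
f = 951/18566 = 0.05122267; Var(ȳ) = 0.94877733·1826000/951 = 1821.7323.
Var(Ŷ) = 18566² · 1821.7323 = 6.2794449 × 10^11.
SE(Ŷ) = √(6.2794449 × 10^11) = 792430.

792430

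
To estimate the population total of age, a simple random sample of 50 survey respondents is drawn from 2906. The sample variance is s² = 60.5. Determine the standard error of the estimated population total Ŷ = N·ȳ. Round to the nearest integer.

Var(Ŷ) = N²·Var(ȳ) = N²·(1 − n/N)·s²/n.
f = 50/2906 = 0.01720578; Var(ȳ) = 0.98279422·60.5/50 = 1.189181.
Var(Ŷ) = 2906² · 1.189181 = 1.0042439 × 10^7.
SE(Ŷ) = √(1.0042439 × 10^7) = 3169.

3169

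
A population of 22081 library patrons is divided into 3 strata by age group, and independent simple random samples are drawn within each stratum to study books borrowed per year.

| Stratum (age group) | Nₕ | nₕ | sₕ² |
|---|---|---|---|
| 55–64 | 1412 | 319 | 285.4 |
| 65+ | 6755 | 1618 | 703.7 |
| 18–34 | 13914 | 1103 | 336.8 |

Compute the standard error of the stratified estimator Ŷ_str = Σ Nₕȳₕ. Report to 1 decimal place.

8420.3

Var(Ŷ_str) = Σₕ Nₕ²(1 − fₕ)sₕ²/nₕ.
55–64: 1412²·(1 − 319/1412)·285.4/319 = 1.3807598 × 10^6.
65+: 6755²·(1 − 1618/6755)·703.7/1618 = 1.5091901 × 10^7.
18–34: 13914²·(1 − 1103/13914)·336.8/1103 = 5.4429156 × 10^7.
Sum = 7.0901817 × 10^7.
SE = √(7.0901817 × 10^7) = 8420.3.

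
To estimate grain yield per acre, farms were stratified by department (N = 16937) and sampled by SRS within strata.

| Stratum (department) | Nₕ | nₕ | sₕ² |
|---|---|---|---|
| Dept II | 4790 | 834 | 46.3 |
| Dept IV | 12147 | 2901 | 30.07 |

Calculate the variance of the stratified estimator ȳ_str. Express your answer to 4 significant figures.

Var(ȳ_str) = Σₕ Wₕ²(1 − fₕ)sₕ²/nₕ with Wₕ = Nₕ/N, N = 16937.
Dept II: Wₕ = 0.28281278; term = 0.28281278²·(1 − 0.17411273)·46.3/834 = 0.003667193.
Dept IV: Wₕ = 0.71718722; term = 0.71718722²·(1 − 0.23882440)·30.07/2901 = 0.0040582205.
Sum = 0.0077254135.

0.007725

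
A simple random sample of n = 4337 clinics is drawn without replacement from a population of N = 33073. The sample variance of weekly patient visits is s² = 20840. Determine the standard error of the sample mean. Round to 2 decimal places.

2.04

Under SRS without replacement, Var(ȳ) = (1 − f)·s²/n with f = n/N = 4337/33073 = 0.13113416.
Var(ȳ) = (1 − 0.13113416)·20840/4337 = 0.86886584·4.8051649 = 4.1750436.
SE(ȳ) = √(4.1750436) = 2.04.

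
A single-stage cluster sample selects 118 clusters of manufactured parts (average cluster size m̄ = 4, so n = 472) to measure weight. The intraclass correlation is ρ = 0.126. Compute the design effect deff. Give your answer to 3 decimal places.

1.378

deff = 1 + (4 − 1)·0.126 = 1 + 0.378 = 1.378.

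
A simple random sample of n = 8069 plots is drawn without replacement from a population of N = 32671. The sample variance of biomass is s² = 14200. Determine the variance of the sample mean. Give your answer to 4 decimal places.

1.3252

Under SRS without replacement, Var(ȳ) = (1 − f)·s²/n with f = n/N = 8069/32671 = 0.24697744.
Var(ȳ) = (1 − 0.24697744)·14200/8069 = 0.75302256·1.7598215 = 1.3251853.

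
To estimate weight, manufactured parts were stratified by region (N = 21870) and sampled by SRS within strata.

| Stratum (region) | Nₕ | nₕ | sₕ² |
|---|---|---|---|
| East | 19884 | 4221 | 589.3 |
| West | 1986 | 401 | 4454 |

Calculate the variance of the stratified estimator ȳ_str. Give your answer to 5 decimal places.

Var(ȳ_str) = Σₕ Wₕ²(1 − fₕ)sₕ²/nₕ with Wₕ = Nₕ/N, N = 21870.
East: Wₕ = 0.90919067; term = 0.90919067²·(1 − 0.21228123)·589.3/4221 = 0.090908026.
West: Wₕ = 0.09080933; term = 0.09080933²·(1 − 0.20191339)·4454/401 = 0.0730999.
Sum = 0.16400793.

0.16401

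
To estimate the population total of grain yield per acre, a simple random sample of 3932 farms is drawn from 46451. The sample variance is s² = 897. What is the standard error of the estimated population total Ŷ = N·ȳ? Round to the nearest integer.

Var(Ŷ) = N²·Var(ȳ) = N²·(1 − n/N)·s²/n.
f = 3932/46451 = 0.08464834; Var(ȳ) = 0.91535166·897/3932 = 0.20881751.
Var(Ŷ) = 46451² · 0.20881751 = 4.5056458 × 10^8.
SE(Ŷ) = √(4.5056458 × 10^8) = 21227.

21227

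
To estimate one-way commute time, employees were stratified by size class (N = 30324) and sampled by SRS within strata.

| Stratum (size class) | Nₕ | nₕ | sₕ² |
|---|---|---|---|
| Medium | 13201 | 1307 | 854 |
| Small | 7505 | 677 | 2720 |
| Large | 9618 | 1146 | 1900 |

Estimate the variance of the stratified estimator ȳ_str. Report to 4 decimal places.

Var(ȳ_str) = Σₕ Wₕ²(1 − fₕ)sₕ²/nₕ with Wₕ = Nₕ/N, N = 30324.
Medium: Wₕ = 0.43533175; term = 0.43533175²·(1 − 0.09900765)·854/1307 = 0.11156914.
Small: Wₕ = 0.24749373; term = 0.24749373²·(1 − 0.09020653)·2720/677 = 0.22389865.
Large: Wₕ = 0.31717452; term = 0.31717452²·(1 − 0.11915159)·1900/1146 = 0.1469152.
Sum = 0.48238299.

0.4824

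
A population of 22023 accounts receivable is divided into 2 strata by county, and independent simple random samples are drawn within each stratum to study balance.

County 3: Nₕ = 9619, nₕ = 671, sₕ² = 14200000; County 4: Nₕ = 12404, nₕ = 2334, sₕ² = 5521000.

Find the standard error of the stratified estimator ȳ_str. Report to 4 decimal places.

66.0659

Var(ȳ_str) = Σₕ Wₕ²(1 − fₕ)sₕ²/nₕ with Wₕ = Nₕ/N, N = 22023.
County 3: Wₕ = 0.43677065; term = 0.43677065²·(1 − 0.06975777)·14200000/671 = 3755.5087.
County 4: Wₕ = 0.56322935; term = 0.56322935²·(1 − 0.18816511)·5521000/2334 = 609.19337.
Sum = 4364.7021.
SE = √(4364.7021) = 66.0659.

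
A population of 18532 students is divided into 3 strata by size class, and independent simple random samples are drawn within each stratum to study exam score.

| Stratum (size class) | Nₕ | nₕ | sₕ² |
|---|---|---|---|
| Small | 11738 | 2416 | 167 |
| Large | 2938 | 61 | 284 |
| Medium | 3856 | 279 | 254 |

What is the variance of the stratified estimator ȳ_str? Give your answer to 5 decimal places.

Var(ȳ_str) = Σₕ Wₕ²(1 − fₕ)sₕ²/nₕ with Wₕ = Nₕ/N, N = 18532.
Small: Wₕ = 0.63339089; term = 0.63339089²·(1 − 0.20582723)·167/2416 = 0.022023085.
Large: Wₕ = 0.15853659; term = 0.15853659²·(1 − 0.02076242)·284/61 = 0.11458706.
Medium: Wₕ = 0.20807252; term = 0.20807252²·(1 − 0.07235477)·254/279 = 0.036562922.
Sum = 0.17317307.

0.17317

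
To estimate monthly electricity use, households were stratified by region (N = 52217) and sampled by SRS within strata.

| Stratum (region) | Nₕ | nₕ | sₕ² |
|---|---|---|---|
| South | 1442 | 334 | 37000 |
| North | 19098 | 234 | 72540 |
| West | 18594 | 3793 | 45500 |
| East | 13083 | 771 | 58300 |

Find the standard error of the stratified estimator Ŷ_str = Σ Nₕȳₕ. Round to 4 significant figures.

356800

Var(Ŷ_str) = Σₕ Nₕ²(1 − fₕ)sₕ²/nₕ.
South: 1442²·(1 − 334/1442)·37000/334 = 1.7699471 × 10^8.
North: 19098²·(1 − 234/19098)·72540/234 = 1.1168205 × 10^11.
West: 18594²·(1 − 3793/18594)·45500/3793 = 3.3013566 × 10^9.
East: 13083²·(1 − 771/13083)·58300/771 = 1.218008 × 10^10.
Sum = 1.2734048 × 10^11.
SE = √(1.2734048 × 10^11) = 356800.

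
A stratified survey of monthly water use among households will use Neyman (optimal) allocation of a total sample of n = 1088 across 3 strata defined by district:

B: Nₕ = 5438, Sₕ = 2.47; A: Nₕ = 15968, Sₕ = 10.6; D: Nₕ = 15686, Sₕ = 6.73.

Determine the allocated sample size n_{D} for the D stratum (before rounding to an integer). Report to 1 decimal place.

Neyman allocation: nₕ = n·NₕSₕ / Σⱼ NⱼSⱼ.
Σ NⱼSⱼ = 5438·2.47 + 15968·10.6 + 15686·6.73 = 288259.44.
n_{D} = 1088·15686·6.73 / 288259.44 = 398.4.

398.4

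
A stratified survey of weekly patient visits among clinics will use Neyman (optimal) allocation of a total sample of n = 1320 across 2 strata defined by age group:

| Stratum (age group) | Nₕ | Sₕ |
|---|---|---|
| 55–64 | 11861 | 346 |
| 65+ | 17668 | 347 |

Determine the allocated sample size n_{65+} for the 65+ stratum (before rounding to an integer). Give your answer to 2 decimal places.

790.71

Neyman allocation: nₕ = n·NₕSₕ / Σⱼ NⱼSⱼ.
Σ NⱼSⱼ = 11861·346 + 17668·347 = 1.0234702 × 10^7.
n_{65+} = 1320·17668·347 / (1.0234702 × 10^7) = 790.71.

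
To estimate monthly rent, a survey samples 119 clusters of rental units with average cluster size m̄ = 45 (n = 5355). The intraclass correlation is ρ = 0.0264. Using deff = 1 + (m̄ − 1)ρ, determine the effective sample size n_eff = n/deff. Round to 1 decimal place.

2477.3

deff = 1 + (45 − 1)·0.0264 = 1 + 1.1616 = 2.1616.
n_eff = 5355 / 2.1616 = 2477.3.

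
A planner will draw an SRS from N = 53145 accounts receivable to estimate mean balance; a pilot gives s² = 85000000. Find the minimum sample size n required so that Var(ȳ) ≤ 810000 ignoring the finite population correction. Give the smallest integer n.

105

Without fpc, n₀ = s²/D = 85000000/810000 = 104.9383.
Rounding up, n = 105.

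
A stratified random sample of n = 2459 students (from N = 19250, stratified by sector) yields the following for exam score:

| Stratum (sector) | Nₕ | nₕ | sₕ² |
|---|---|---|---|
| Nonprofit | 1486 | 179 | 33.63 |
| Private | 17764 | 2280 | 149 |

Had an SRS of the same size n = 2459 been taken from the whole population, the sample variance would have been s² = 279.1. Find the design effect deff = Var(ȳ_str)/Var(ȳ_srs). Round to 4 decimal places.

Var(ȳ_str) = Σ Wₕ²(1−fₕ)sₕ²/nₕ with Wₕ = Nₕ/19250:
  Nonprofit: (1486/19250)²·(1−179/1486)·33.63/179 = 9.8470641 × 10^-4
  Private: (17764/19250)²·(1−2280/17764)·149/2280 = 0.048508057
  → Var(ȳ_str) = 0.049492763.
Var(ȳ_srs) = (1 − 2459/19250)·279.1/2459 = 0.099002722.
deff = 0.049492763 / 0.099002722 = 0.4999.

0.4999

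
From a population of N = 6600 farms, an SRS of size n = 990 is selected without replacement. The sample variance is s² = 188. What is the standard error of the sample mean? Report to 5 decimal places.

Under SRS without replacement, Var(ȳ) = (1 − f)·s²/n with f = n/N = 990/6600 = 0.15000000.
Var(ȳ) = (1 − 0.15000000)·188/990 = 0.85000000·0.18989899 = 0.16141414.
SE(ȳ) = √(0.16141414) = 0.40176.

0.40176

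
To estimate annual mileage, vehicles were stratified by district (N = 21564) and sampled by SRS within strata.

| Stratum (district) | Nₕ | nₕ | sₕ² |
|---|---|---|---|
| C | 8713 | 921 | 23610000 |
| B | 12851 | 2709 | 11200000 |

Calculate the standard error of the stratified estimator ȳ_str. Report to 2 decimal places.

Var(ȳ_str) = Σₕ Wₕ²(1 − fₕ)sₕ²/nₕ with Wₕ = Nₕ/N, N = 21564.
C: Wₕ = 0.40405305; term = 0.40405305²·(1 − 0.10570412)·23610000/921 = 3742.7806.
B: Wₕ = 0.59594695; term = 0.59594695²·(1 − 0.21080072)·11200000/2709 = 1158.8064.
Sum = 4901.587.
SE = √(4901.587) = 70.01.

70.01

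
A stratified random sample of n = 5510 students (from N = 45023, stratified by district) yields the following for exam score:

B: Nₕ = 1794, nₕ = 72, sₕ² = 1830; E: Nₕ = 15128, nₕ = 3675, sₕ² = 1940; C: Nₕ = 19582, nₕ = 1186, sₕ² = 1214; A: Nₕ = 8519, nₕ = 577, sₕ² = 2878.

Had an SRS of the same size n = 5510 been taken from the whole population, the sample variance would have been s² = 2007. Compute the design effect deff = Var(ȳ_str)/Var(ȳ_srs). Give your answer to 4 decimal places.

Var(ȳ_str) = Σ Wₕ²(1−fₕ)sₕ²/nₕ with Wₕ = Nₕ/45023:
  B: (1794/45023)²·(1−72/1794)·1830/72 = 0.038735157
  E: (15128/45023)²·(1−3675/15128)·1940/3675 = 0.045120749
  C: (19582/45023)²·(1−1186/19582)·1214/1186 = 0.1819054
  A: (8519/45023)²·(1−577/8519)·2878/577 = 0.16648098
  → Var(ȳ_str) = 0.43224229.
Var(ȳ_srs) = (1 − 5510/45023)·2007/5510 = 0.31966961.
deff = 0.43224229 / 0.31966961 = 1.3522.

1.3522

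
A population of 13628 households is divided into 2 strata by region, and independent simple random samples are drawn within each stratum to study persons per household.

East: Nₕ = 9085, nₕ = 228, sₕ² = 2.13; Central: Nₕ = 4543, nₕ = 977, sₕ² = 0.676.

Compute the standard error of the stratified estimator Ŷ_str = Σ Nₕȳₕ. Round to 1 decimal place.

Var(Ŷ_str) = Σₕ Nₕ²(1 − fₕ)sₕ²/nₕ.
East: 9085²·(1 − 228/9085)·2.13/228 = 751720.39.
Central: 4543²·(1 − 977/4543)·0.676/977 = 11209.241.
Sum = 762929.63.
SE = √(762929.63) = 873.5.

873.5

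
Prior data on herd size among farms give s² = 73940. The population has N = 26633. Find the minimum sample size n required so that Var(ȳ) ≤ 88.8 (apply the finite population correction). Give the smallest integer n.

Without fpc, n₀ = s²/D = 73940/88.8 = 832.6577.
With fpc, (1 − n/N)·s²/n ≤ D requires n ≥ n₀/(1 + n₀/N) = 832.6577/(1 + 832.6577/26633) = 807.4146.
Rounding up, n = 808.

808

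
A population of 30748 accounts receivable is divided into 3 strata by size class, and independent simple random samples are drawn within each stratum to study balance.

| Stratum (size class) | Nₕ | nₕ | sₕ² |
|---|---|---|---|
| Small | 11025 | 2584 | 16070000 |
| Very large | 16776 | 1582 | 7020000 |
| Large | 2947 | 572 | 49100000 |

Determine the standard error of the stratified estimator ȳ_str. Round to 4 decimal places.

Var(ȳ_str) = Σₕ Wₕ²(1 − fₕ)sₕ²/nₕ with Wₕ = Nₕ/N, N = 30748.
Small: Wₕ = 0.35855991; term = 0.35855991²·(1 − 0.23437642)·16070000/2584 = 612.15601.
Very large: Wₕ = 0.54559646; term = 0.54559646²·(1 − 0.09430138)·7020000/1582 = 1196.3477.
Large: Wₕ = 0.09584363; term = 0.09584363²·(1 − 0.19409569)·49100000/572 = 635.47061.
Sum = 2443.9743.
SE = √(2443.9743) = 49.4366.

49.4366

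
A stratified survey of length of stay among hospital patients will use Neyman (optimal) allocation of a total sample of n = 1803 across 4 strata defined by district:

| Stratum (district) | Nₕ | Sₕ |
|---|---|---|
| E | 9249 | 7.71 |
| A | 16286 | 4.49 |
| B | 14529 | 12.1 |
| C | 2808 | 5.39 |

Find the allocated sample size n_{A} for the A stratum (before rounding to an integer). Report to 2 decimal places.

Neyman allocation: nₕ = n·NₕSₕ / Σⱼ NⱼSⱼ.
Σ NⱼSⱼ = 9249·7.71 + 16286·4.49 + 14529·12.1 + 2808·5.39 = 335369.95.
n_{A} = 1803·16286·4.49 / 335369.95 = 393.13.

393.13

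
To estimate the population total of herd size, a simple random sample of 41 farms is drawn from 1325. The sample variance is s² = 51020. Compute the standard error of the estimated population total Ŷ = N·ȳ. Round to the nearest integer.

46012

Var(Ŷ) = N²·Var(ȳ) = N²·(1 − n/N)·s²/n.
f = 41/1325 = 0.03094340; Var(ȳ) = 0.96905660·51020/41 = 1205.8846.
Var(Ŷ) = 1325² · 1205.8846 = 2.1170812 × 10^9.
SE(Ŷ) = √(2.1170812 × 10^9) = 46012.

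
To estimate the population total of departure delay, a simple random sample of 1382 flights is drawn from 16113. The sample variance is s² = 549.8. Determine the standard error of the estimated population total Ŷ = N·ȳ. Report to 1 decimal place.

Var(Ŷ) = N²·Var(ȳ) = N²·(1 − n/N)·s²/n.
f = 1382/16113 = 0.08576925; Var(ȳ) = 0.91423075·549.8/1382 = 0.36370772.
Var(Ŷ) = 16113² · 0.36370772 = 9.4428988 × 10^7.
SE(Ŷ) = √(9.4428988 × 10^7) = 9717.5.

9717.5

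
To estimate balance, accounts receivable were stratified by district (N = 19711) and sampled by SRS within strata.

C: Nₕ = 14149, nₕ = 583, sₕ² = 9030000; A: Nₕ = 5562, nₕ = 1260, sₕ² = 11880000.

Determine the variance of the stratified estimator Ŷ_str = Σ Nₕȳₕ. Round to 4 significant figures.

3.199 × 10^12

Var(Ŷ_str) = Σₕ Nₕ²(1 − fₕ)sₕ²/nₕ.
C: 14149²·(1 − 583/14149)·9030000/583 = 2.9730126 × 10^12.
A: 5562²·(1 − 1260/5562)·11880000/1260 = 2.2560425 × 10^11.
Sum = 3.1986169 × 10^12.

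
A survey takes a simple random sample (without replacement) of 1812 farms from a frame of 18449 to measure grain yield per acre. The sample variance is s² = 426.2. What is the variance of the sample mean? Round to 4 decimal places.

Under SRS without replacement, Var(ȳ) = (1 − f)·s²/n with f = n/N = 1812/18449 = 0.09821671.
Var(ȳ) = (1 − 0.09821671)·426.2/1812 = 0.90178329·0.23520971 = 0.21210819.

0.2121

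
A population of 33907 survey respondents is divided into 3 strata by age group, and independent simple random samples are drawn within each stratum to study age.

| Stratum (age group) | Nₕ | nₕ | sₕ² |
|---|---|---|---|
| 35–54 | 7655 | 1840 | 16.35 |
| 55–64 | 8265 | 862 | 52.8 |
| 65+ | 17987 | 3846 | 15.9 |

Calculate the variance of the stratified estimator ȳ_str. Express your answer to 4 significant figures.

Var(ȳ_str) = Σₕ Wₕ²(1 − fₕ)sₕ²/nₕ with Wₕ = Nₕ/N, N = 33907.
35–54: Wₕ = 0.22576459; term = 0.22576459²·(1 − 0.24036577)·16.35/1840 = 3.4404569 × 10^-4.
55–64: Wₕ = 0.24375498; term = 0.24375498²·(1 − 0.10429522)·52.8/862 = 0.0032598569.
65+: Wₕ = 0.53048043; term = 0.53048043²·(1 − 0.21382109)·15.9/3846 = 9.1463532 × 10^-4.
Sum = 0.0045185379.

0.004519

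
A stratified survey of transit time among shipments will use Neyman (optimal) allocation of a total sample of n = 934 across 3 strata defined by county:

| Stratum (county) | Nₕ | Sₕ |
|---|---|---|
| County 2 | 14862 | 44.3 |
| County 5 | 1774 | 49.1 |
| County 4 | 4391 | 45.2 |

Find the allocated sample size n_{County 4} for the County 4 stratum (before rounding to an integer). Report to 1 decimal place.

Neyman allocation: nₕ = n·NₕSₕ / Σⱼ NⱼSⱼ.
Σ NⱼSⱼ = 14862·44.3 + 1774·49.1 + 4391·45.2 = 943963.2.
n_{County 4} = 934·4391·45.2 / 943963.2 = 196.4.

196.4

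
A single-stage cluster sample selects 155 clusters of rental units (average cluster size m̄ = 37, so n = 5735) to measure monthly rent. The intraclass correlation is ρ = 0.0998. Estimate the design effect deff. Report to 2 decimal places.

deff = 1 + (37 − 1)·0.0998 = 1 + 3.5928 = 4.5928.

4.59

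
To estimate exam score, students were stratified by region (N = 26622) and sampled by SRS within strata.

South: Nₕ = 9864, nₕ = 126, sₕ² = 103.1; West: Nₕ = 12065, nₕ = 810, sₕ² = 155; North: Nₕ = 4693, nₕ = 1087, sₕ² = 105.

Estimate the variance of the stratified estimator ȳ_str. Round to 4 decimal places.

0.1499

Var(ȳ_str) = Σₕ Wₕ²(1 − fₕ)sₕ²/nₕ with Wₕ = Nₕ/N, N = 26622.
South: Wₕ = 0.37052062; term = 0.37052062²·(1 − 0.01277372)·103.1/126 = 0.1108995.
West: Wₕ = 0.45319660; term = 0.45319660²·(1 − 0.06713634)·155/810 = 0.036663857.
North: Wₕ = 0.17628277; term = 0.17628277²·(1 − 0.23162156)·105/1087 = 0.0023065064.
Sum = 0.14986986.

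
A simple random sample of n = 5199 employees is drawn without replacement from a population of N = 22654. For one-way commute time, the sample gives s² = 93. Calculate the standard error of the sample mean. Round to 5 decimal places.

0.11740

Under SRS without replacement, Var(ȳ) = (1 − f)·s²/n with f = n/N = 5199/22654 = 0.22949589.
Var(ȳ) = (1 − 0.22949589)·93/5199 = 0.77050411·0.017888055 = 0.01378282.
SE(ȳ) = √(0.01378282) = 0.11740.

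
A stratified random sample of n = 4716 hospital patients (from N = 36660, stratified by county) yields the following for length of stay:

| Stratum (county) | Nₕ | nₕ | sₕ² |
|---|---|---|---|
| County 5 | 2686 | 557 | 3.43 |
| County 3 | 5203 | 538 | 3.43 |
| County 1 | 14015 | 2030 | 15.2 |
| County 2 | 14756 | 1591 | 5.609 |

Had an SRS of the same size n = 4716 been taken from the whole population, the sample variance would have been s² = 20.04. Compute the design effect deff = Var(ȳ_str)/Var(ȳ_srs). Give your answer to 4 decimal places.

0.4285

Var(ȳ_str) = Σ Wₕ²(1−fₕ)sₕ²/nₕ with Wₕ = Nₕ/36660:
  County 5: (2686/36660)²·(1−557/2686)·3.43/557 = 2.6202074 × 10^-5
  County 3: (5203/36660)²·(1−538/5203)·3.43/538 = 1.1514164 × 10^-4
  County 1: (14015/36660)²·(1−2030/14015)·15.2/2030 = 9.3582312 × 10^-4
  County 2: (14756/36660)²·(1−1591/14756)·5.609/1591 = 5.0958877 × 10^-4
  → Var(ȳ_str) = 0.0015867556.
Var(ȳ_srs) = (1 − 4716/36660)·20.04/4716 = 0.003702719.
deff = 0.0015867556 / 0.003702719 = 0.4285.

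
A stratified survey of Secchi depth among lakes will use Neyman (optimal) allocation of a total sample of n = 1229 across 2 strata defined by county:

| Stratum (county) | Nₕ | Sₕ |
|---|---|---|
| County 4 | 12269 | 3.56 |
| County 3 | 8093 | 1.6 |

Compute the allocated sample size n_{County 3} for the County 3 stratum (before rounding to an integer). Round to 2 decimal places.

Neyman allocation: nₕ = n·NₕSₕ / Σⱼ NⱼSⱼ.
Σ NⱼSⱼ = 12269·3.56 + 8093·1.6 = 56626.44.
n_{County 3} = 1229·8093·1.6 / 56626.44 = 281.04.

281.04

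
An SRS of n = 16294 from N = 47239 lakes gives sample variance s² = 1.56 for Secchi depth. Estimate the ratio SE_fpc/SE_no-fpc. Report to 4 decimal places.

f = n/N = 16294/47239 = 0.34492686.
SE_no-fpc = √(s²/n) = 0.0097847209; SE_fpc = √((1−f)s²/n) = 0.0079194193.
Ratio = √(1−f) = 0.80936589.

0.8094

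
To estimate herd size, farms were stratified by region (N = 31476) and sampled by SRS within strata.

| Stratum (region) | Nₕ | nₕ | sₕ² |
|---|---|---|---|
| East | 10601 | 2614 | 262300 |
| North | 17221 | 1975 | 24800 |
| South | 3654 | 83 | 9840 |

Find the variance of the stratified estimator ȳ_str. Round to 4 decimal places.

13.4647

Var(ȳ_str) = Σₕ Wₕ²(1 − fₕ)sₕ²/nₕ with Wₕ = Nₕ/N, N = 31476.
East: Wₕ = 0.33679629; term = 0.33679629²·(1 − 0.24658051)·262300/2614 = 8.5755928.
North: Wₕ = 0.54711526; term = 0.54711526²·(1 − 0.11468556)·24800/1975 = 3.3276665.
South: Wₕ = 0.11608845; term = 0.11608845²·(1 − 0.02271483)·9840/83 = 1.5614077.
Sum = 13.464667.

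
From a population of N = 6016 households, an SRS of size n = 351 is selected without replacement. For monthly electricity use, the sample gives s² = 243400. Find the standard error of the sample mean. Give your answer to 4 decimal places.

Under SRS without replacement, Var(ȳ) = (1 − f)·s²/n with f = n/N = 351/6016 = 0.05834441.
Var(ȳ) = (1 − 0.05834441)·243400/351 = 0.94165559·693.44729 = 652.98852.
SE(ȳ) = √(652.98852) = 25.5536.

25.5536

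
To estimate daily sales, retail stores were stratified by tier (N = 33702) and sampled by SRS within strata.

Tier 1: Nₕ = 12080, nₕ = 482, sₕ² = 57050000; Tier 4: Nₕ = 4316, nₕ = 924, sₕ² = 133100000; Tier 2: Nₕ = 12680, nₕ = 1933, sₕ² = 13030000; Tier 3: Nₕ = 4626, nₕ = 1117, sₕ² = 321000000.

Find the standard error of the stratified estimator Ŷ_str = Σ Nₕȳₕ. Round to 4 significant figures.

4.927 × 10^6

Var(Ŷ_str) = Σₕ Nₕ²(1 − fₕ)sₕ²/nₕ.
Tier 1: 12080²·(1 − 482/12080)·57050000/482 = 1.658283 × 10^13.
Tier 4: 4316²·(1 − 924/4316)·133100000/924 = 2.1088387 × 10^12.
Tier 2: 12680²·(1 − 1933/12680)·13030000/1933 = 9.185844 × 10^11.
Tier 3: 4626²·(1 − 1117/4626)·321000000/1117 = 4.6648841 × 10^12.
Sum = 2.4275137 × 10^13.
SE = √(2.4275137 × 10^13) = 4.927 × 10^6.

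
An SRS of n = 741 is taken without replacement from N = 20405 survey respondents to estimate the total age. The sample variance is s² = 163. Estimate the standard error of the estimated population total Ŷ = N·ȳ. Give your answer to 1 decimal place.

9394.8

Var(Ŷ) = N²·Var(ȳ) = N²·(1 − n/N)·s²/n.
f = 741/20405 = 0.03631463; Var(ȳ) = 0.96368537·163/741 = 0.21198477.
Var(Ŷ) = 20405² · 0.21198477 = 8.8262832 × 10^7.
SE(Ŷ) = √(8.8262832 × 10^7) = 9394.8.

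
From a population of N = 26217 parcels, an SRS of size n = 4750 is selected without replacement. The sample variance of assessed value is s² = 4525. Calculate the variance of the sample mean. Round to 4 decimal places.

0.7800

Under SRS without replacement, Var(ȳ) = (1 − f)·s²/n with f = n/N = 4750/26217 = 0.18118015.
Var(ȳ) = (1 − 0.18118015)·4525/4750 = 0.81881985·0.95263158 = 0.78003365.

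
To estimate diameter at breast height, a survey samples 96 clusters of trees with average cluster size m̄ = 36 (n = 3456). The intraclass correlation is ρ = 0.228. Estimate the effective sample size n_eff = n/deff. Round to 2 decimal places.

deff = 1 + (36 − 1)·0.228 = 1 + 7.98 = 8.98.
n_eff = 3456 / 8.98 = 384.86.

384.86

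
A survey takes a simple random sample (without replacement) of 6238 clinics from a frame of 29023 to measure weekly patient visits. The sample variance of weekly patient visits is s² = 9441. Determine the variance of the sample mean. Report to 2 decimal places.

1.19

Under SRS without replacement, Var(ȳ) = (1 − f)·s²/n with f = n/N = 6238/29023 = 0.21493298.
Var(ȳ) = (1 − 0.21493298)·9441/6238 = 0.78506702·1.5134659 = 1.1881721.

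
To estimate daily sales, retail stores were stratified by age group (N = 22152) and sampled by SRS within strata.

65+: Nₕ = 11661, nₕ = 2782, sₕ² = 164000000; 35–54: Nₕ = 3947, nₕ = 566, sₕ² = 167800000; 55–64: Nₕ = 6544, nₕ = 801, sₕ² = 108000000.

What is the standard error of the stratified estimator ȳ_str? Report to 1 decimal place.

175.6

Var(ȳ_str) = Σₕ Wₕ²(1 − fₕ)sₕ²/nₕ with Wₕ = Nₕ/N, N = 22152.
65+: Wₕ = 0.52640845; term = 0.52640845²·(1 − 0.23857302)·164000000/2782 = 12438.29.
35–54: Wₕ = 0.17817804; term = 0.17817804²·(1 − 0.14340005)·167800000/566 = 8062.3554.
55–64: Wₕ = 0.29541351; term = 0.29541351²·(1 − 0.12240220)·108000000/801 = 10326.365.
Sum = 30827.01.
SE = √(30827.01) = 175.6.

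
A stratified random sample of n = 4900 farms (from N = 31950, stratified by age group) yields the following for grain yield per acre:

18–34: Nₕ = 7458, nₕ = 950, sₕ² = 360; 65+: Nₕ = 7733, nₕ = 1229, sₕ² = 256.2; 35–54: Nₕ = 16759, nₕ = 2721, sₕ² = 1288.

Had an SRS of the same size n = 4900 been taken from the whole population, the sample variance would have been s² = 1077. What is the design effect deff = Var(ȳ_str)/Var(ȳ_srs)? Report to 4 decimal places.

0.7383

Var(ȳ_str) = Σ Wₕ²(1−fₕ)sₕ²/nₕ with Wₕ = Nₕ/31950:
  18–34: (7458/31950)²·(1−950/7458)·360/950 = 0.018018021
  65+: (7733/31950)²·(1−1229/7733)·256.2/1229 = 0.010271031
  35–54: (16759/31950)²·(1−2721/16759)·1288/2721 = 0.10909352
  → Var(ȳ_str) = 0.13738257.
Var(ȳ_srs) = (1 − 4900/31950)·1077/4900 = 0.186087.
deff = 0.13738257 / 0.186087 = 0.7383.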